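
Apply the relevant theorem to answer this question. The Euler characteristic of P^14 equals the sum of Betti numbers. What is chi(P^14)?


The complex projective space P^14 has one cell in each even real dimension 0, 2, ..., 28.
The cohomology groups are H^{2k}(P^14) = Z for k = 0,...,14, and 0 otherwise.
Euler characteristic = sum of Betti numbers = 1 per even-dimensional cohomology group.
chi(P^14) = 14 + 1 = 15

15


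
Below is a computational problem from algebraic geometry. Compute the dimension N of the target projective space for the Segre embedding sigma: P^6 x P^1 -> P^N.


The Segre embedding maps P^m x P^n into P^N via
all products of coordinates from each factor.
N = (m+1)(n+1) - 1
N = (6+1)(1+1) - 1
N = 7*2 - 1
N = 14 - 1 = 13

13


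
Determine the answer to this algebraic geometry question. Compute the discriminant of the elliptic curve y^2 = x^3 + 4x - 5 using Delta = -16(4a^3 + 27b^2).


Compute each component:
4a^3 = 4*4^3 = 4*64 = 256
27b^2 = 27*(-5)^2 = 27*25 = 675
4a^3 + 27b^2 = 256 + 675 = 931
Delta = -16*931 = -14896

-14896


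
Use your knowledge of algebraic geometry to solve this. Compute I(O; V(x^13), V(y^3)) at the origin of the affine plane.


The intersection multiplicity of V(x^a) and V(y^b) at the origin is:
I(O; V(x^13), V(y^3)) = dim_k(k[x,y]/(x^13, y^3))
A basis for k[x,y]/(x^13, y^3) is the set of monomials x^i * y^j
where 0 <= i < 13 and 0 <= j < 3.
The number of such monomials is 13 * 3 = 39

39


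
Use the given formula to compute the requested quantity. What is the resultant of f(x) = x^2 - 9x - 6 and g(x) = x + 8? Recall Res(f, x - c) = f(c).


For Res(f, x - c), we evaluate f at x = c.
f(-8) = (-8)^2 - 9*(-8) - 6
= 64 + 72 - 6
= 136 - 6 = 130
Res(f, g) = 130

130


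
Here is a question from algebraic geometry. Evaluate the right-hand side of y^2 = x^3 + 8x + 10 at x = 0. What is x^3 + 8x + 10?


Compute x^3 + 8x + 10 at x = 0:
x^3 = 0^3 = 0
8*x = 8*0 = 0
Sum: 0 + 0 + 10 = 10

10


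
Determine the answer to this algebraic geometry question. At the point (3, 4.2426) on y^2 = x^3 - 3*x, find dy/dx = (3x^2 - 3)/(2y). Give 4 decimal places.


Using implicit differentiation of y^2 = x^3 - 3*x:
2y * dy/dx = 3x^2 - 3
dy/dx = (3x^2 - 3)/(2y)
Numerator: 3*3^2 - 3 = 24
Denominator: 2*4.2426 = 8.4852
dy/dx = 24/8.4852 = 2.8285

2.8285


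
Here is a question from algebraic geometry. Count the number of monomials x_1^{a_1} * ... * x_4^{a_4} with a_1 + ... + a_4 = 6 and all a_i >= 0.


The number of degree-6 monomials in 4 variables is C(d+n-1, n-1).
= C(6+4-1, 4-1) = C(9, 3)
= 84

84


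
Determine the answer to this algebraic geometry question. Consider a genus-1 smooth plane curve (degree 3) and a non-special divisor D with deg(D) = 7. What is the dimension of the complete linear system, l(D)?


First, compute the genus of a smooth plane curve of degree 3:
g = (d-1)(d-2)/2 = (3-1)(3-2)/2 = 1
For a non-special divisor D (i.e., h^1(D) = 0), Riemann-Roch gives:
l(D) = deg(D) - g + 1
Since deg(D) = 7 >= 2g - 1 = 1, D is non-special.
l(D) = 7 - 1 + 1 = 7

7


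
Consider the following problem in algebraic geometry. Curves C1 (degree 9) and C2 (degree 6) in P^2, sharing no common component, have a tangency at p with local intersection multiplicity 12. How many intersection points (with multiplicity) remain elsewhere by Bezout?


By Bezout's theorem, the total intersection number is d1 * d2.
Total = 9 * 6 = 54
Intersection multiplicity at p = 12
Remaining intersections = 54 - 12 = 42

42


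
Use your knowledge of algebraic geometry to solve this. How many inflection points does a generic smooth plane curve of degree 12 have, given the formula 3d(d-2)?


For a general smooth plane curve C of degree d, the inflection points are
the intersection of C with its Hessian curve, which has degree 3(d-2).
By Bezout, the total intersection number is d * 3(d-2) = 12 * 30 = 360.
For a general curve every flex is ordinary, so each contributes
multiplicity 1 to C·Hess(C), and the number of distinct inflection
points is 3d(d-2).
Inflection points = 3*12*(12-2) = 3*12*10 = 360

360


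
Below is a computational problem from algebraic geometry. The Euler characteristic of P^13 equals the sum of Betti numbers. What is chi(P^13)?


The complex projective space P^13 has one cell in each even real dimension 0, 2, ..., 26.
The cohomology groups are H^{2k}(P^13) = Z for k = 0,...,13, and 0 otherwise.
Euler characteristic = sum of Betti numbers = 1 per even-dimensional cohomology group.
chi(P^13) = 13 + 1 = 14

14


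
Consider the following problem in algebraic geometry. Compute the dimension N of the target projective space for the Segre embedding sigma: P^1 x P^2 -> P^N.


The Segre embedding maps P^m x P^n into P^N via
all products of coordinates from each factor.
N = (m+1)(n+1) - 1
N = (1+1)(2+1) - 1
N = 2*3 - 1
N = 6 - 1 = 5

5


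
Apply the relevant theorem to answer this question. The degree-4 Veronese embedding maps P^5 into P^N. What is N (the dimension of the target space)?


The Veronese embedding v_d: P^n -> P^N maps each point to all
degree-d monomials in n+1 homogeneous coordinates.
N = C(n+d, d) - 1
N = C(5+4, 4) - 1
N = C(9, 4) - 1
C(9, 4) = 126
N = 126 - 1 = 125

125


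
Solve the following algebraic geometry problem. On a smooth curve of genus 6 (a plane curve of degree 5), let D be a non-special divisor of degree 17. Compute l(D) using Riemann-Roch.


First, compute the genus of a smooth plane curve of degree 5:
g = (d-1)(d-2)/2 = (5-1)(5-2)/2 = 6
For a non-special divisor D (i.e., h^1(D) = 0), Riemann-Roch gives:
l(D) = deg(D) - g + 1
Since deg(D) = 17 >= 2g - 1 = 11, D is non-special.
l(D) = 17 - 6 + 1 = 12

12


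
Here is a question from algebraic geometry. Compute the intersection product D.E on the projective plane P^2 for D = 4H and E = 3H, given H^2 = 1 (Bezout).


Using bilinearity of the intersection pairing on the projective plane P^2:
(aH).(bH) = ab * (H.H)
We have H^2 = 1 (Bezout).
D.E = (4H).(3H) = 4*3*1
= 12*1
= 12

12


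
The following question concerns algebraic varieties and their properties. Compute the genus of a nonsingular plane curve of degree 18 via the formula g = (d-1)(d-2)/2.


Using the genus formula for smooth plane curves:
g = (d-1)(d-2)/2
g = (18-1)(18-2)/2
g = 17*16/2
g = 272/2 = 136

136


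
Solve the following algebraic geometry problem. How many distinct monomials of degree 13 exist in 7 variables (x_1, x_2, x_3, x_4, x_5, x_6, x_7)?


The number of degree-13 monomials in 7 variables is C(d+n-1, n-1).
= C(13+7-1, 7-1) = C(19, 6)
= 27132

27132


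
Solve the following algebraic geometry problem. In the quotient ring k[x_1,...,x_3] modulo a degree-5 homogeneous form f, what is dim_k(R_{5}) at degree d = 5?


For R = k[x_1,...,x_n]/(f) with f homogeneous of degree e:
The Hilbert series is (1 - t^e)/(1 - t)^n.
So h(d) = C(d+n-1, n-1) - C(d-e+n-1, n-1) for d >= e.
With n=3, e=5, d=5:
C(5+3-1, 3-1) = C(7, 2) = 21
C(5-5+3-1, 3-1) = C(2, 2) = 1
h(5) = 21 - 1 = 20

20


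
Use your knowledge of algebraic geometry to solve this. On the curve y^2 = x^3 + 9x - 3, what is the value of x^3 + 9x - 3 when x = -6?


Compute x^3 + 9x - 3 at x = -6:
x^3 = (-6)^3 = -216
9*x = 9*(-6) = -54
Sum: -216 - 54 - 3 = -273

-273


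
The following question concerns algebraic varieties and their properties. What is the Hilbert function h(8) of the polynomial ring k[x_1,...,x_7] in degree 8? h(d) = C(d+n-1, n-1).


The Hilbert function for the polynomial ring in 7 variables is:
h(d) = C(d+n-1, n-1)
h(8) = C(8+7-1, 7-1) = C(14, 6)
= 14! / (6! * 8!)
= 3003

3003


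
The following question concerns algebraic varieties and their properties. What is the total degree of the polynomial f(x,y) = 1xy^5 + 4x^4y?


Examine each term for its total degree (sum of exponents).
  Term '1xy^5' has total degree 1+5 = 6.
  Term '4x^4y' has total degree 4+1 = 5.
The maximum total degree among all terms is 6.

6


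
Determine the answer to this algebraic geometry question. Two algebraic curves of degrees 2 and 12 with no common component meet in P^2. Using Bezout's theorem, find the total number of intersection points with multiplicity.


Bezout's theorem states the intersection count equals the product of degrees.
Intersection count = 2 * 12 = 24

24


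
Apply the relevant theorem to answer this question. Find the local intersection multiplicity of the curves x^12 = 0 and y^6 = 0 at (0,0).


The intersection multiplicity of V(x^a) and V(y^b) at the origin is:
I(O; V(x^12), V(y^6)) = dim_k(k[x,y]/(x^12, y^6))
A basis for k[x,y]/(x^12, y^6) is the set of monomials x^i * y^j
where 0 <= i < 12 and 0 <= j < 6.
The number of such monomials is 12 * 6 = 72

72


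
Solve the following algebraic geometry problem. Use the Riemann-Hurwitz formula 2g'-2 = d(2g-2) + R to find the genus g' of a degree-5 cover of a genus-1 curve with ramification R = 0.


Riemann-Hurwitz formula: 2g' - 2 = d(2g - 2) + R
Given: d = 5, g = 1, R = 0
2g' - 2 = 5*(2*1 - 2) + 0
2g' - 2 = 5*0 + 0
2g' - 2 = 0 + 0 = 0
2g' = 2
g' = 1

1


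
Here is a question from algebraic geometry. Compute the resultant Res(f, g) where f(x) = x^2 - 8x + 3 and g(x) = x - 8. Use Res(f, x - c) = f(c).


For Res(f, x - c), we evaluate f at x = c.
f(8) = 8^2 - 8*8 + 3
= 64 - 64 + 3
= 0 + 3 = 3
Res(f, g) = 3

3


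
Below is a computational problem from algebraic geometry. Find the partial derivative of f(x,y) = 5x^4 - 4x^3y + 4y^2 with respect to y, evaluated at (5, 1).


df/dy = (-4)*x^3 + 2*4*y^1
At (5,1): (-4)*5^3 + 2*4*1^1
= -500 + 8
= -492

-492


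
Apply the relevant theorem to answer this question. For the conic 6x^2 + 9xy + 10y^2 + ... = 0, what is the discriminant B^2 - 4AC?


The discriminant of a conic Ax^2 + Bxy + Cy^2 + ... = 0 is B^2 - 4AC.
B^2 = 9^2 = 81
4AC = 4*6*10 = 240
Discriminant = 81 - 240 = -159

-159


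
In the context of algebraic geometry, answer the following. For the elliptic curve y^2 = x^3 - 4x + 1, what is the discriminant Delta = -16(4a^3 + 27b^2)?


Compute each component:
4a^3 = 4*(-4)^3 = 4*(-64) = -256
27b^2 = 27*1^2 = 27*1 = 27
4a^3 + 27b^2 = -256 + 27 = -229
Delta = -16*(-229) = 3664

3664


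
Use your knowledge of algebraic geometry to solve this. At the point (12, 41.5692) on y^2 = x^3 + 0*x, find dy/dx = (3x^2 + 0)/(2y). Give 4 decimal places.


Using implicit differentiation of y^2 = x^3 + 0*x:
2y * dy/dx = 3x^2 + 0
dy/dx = (3x^2 + 0)/(2y)
Numerator: 3*12^2 + 0 = 432
Denominator: 2*41.5692 = 83.1384
dy/dx = 432/83.1384 = 5.1962

5.1962


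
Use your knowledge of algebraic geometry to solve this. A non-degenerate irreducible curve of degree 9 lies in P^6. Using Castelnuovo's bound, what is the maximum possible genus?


Castelnuovo's bound: write d - 1 = m(r-1) + epsilon with 0 <= epsilon < r-1.
d - 1 = 9 - 1 = 8
r - 1 = 6 - 1 = 5
8 = 1*5 + 3, so m = 1, epsilon = 3
pi(d, r) = m(m-1)(r-1)/2 + m*epsilon
= 1*0*5/2 + 1*3
= 0/2 + 3
= 0 + 3 = 3

3


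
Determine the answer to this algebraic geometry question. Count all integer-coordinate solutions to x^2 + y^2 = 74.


Systematically check integer values of x where x^2 <= 74.
For each valid x, check if 74 - x^2 is a perfect square.
x=5: 74 - 25 = 49, sqrt = 7 (valid)
x=7: 74 - 49 = 25, sqrt = 5 (valid)
Total integer solutions found: 8

8


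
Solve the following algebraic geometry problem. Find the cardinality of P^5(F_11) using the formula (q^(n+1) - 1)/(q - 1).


P^5(F_11) has (q^(n+1) - 1)/(q - 1) points.
= 11^5 + 11^4 + 11^3 + 11^2 + 11^1 + 11^0
= 161051 + 14641 + 1331 + 121 + 11 + 1
= 177156

177156


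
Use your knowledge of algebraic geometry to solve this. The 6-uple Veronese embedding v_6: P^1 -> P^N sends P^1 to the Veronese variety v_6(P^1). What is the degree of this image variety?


The Veronese variety v_6(P^1) has degree d^r.
d^r = 6^1 = 6

6


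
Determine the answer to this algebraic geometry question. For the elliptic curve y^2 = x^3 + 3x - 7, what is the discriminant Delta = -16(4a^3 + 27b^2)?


Compute each component:
4a^3 = 4*3^3 = 4*27 = 108
27b^2 = 27*(-7)^2 = 27*49 = 1323
4a^3 + 27b^2 = 108 + 1323 = 1431
Delta = -16*1431 = -22896

-22896


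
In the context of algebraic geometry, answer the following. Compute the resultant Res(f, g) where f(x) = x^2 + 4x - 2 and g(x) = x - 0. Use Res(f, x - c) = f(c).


For Res(f, x - c), we evaluate f at x = c.
f(0) = 0^2 + 4*0 - 2
= 0 + 0 - 2
= 0 - 2 = -2
Res(f, g) = -2

-2


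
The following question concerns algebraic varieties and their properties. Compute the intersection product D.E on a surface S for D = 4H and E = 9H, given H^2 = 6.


Using bilinearity of the intersection pairing on a surface S:
(aH).(bH) = ab * (H.H)
We have H^2 = 6.
D.E = (4H).(9H) = 4*9*6
= 36*6
= 216

216


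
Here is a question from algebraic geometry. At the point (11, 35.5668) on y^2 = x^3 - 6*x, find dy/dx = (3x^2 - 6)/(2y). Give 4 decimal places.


Using implicit differentiation of y^2 = x^3 - 6*x:
2y * dy/dx = 3x^2 - 6
dy/dx = (3x^2 - 6)/(2y)
Numerator: 3*11^2 - 6 = 357
Denominator: 2*35.5668 = 71.1336
dy/dx = 357/71.1336 = 5.0187

5.0187


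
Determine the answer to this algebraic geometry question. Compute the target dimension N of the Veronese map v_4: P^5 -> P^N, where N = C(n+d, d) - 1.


The Veronese embedding v_d: P^n -> P^N maps each point to all
degree-d monomials in n+1 homogeneous coordinates.
N = C(n+d, d) - 1
N = C(5+4, 4) - 1
N = C(9, 4) - 1
C(9, 4) = 126
N = 126 - 1 = 125

125


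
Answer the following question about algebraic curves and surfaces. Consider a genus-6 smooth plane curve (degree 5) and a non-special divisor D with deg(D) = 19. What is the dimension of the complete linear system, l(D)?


First, compute the genus of a smooth plane curve of degree 5:
g = (d-1)(d-2)/2 = (5-1)(5-2)/2 = 6
For a non-special divisor D (i.e., h^1(D) = 0), Riemann-Roch gives:
l(D) = deg(D) - g + 1
Since deg(D) = 19 >= 2g - 1 = 11, D is non-special.
l(D) = 19 - 6 + 1 = 14

14


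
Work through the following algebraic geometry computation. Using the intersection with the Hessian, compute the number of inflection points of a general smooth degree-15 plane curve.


For a general smooth plane curve C of degree d, the inflection points are
the intersection of C with its Hessian curve, which has degree 3(d-2).
By Bezout, the total intersection number is d * 3(d-2) = 15 * 39 = 585.
For a general curve every flex is ordinary, so each contributes
multiplicity 1 to C·Hess(C), and the number of distinct inflection
points is 3d(d-2).
Inflection points = 3*15*(15-2) = 3*15*13 = 585

585


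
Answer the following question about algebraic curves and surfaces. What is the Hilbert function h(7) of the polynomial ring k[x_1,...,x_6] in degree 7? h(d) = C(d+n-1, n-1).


The Hilbert function for the polynomial ring in 6 variables is:
h(d) = C(d+n-1, n-1)
h(7) = C(7+6-1, 6-1) = C(12, 5)
= 12! / (5! * 7!)
= 792

792


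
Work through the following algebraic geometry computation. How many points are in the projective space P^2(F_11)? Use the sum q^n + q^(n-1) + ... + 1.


P^2(F_11) has (q^(n+1) - 1)/(q - 1) points.
= 11^2 + 11^1 + 11^0
= 121 + 11 + 1
= 133

133


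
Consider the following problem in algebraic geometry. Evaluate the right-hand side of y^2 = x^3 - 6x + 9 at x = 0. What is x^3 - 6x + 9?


Compute x^3 - 6x + 9 at x = 0:
x^3 = 0^3 = 0
(-6)*x = (-6)*0 = 0
Sum: 0 + 0 + 9 = 9

9


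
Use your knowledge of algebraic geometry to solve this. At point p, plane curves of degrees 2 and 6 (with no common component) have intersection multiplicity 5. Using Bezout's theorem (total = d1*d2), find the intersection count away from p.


By Bezout's theorem, the total intersection number is d1 * d2.
Total = 2 * 6 = 12
Intersection multiplicity at p = 5
Remaining intersections = 12 - 5 = 7

7


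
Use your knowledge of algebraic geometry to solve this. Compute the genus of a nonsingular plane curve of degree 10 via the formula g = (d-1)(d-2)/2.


Using the genus formula for smooth plane curves:
g = (d-1)(d-2)/2
g = (10-1)(10-2)/2
g = 9*8/2
g = 72/2 = 36

36


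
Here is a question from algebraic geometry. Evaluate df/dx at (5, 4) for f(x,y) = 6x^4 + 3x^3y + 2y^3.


df/dx = 4*6*x^3 + 3*3*x^2*y
At (5,4): 4*6*5^3 + 3*3*5^2*4
= 3000 + 900
= 3900

3900


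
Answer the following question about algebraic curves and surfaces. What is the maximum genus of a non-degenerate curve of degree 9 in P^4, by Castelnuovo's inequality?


Castelnuovo's bound: write d - 1 = m(r-1) + epsilon with 0 <= epsilon < r-1.
d - 1 = 9 - 1 = 8
r - 1 = 4 - 1 = 3
8 = 2*3 + 2, so m = 2, epsilon = 2
pi(d, r) = m(m-1)(r-1)/2 + m*epsilon
= 2*1*3/2 + 2*2
= 6/2 + 4
= 3 + 4 = 7

7


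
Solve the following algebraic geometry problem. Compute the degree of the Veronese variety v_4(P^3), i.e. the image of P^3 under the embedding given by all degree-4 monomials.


The Veronese variety v_4(P^3) has degree d^r.
d^r = 4^3 = 64

64


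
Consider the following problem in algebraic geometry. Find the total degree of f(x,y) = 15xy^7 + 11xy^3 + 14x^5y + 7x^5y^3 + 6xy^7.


Examine each term for its total degree (sum of exponents).
  Term '15xy^7' has total degree 1+7 = 8.
  Term '11xy^3' has total degree 1+3 = 4.
  Term '14x^5y' has total degree 5+1 = 6.
  Term '7x^5y^3' has total degree 5+3 = 8.
  Term '6xy^7' has total degree 1+7 = 8.
The maximum total degree among all terms is 8.

8


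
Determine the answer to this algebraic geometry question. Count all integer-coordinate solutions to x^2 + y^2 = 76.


Systematically check integer values of x where x^2 <= 76.
For each valid x, check if 76 - x^2 is a perfect square.
Total integer solutions found: 0

0


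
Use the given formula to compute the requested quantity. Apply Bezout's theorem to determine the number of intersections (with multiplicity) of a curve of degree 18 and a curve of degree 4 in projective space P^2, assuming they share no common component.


Bezout's theorem states the intersection count equals the product of degrees.
Intersection count = 18 * 4 = 72

72


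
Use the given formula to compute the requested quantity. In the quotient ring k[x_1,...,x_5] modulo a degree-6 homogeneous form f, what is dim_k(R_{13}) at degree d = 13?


For R = k[x_1,...,x_n]/(f) with f homogeneous of degree e:
The Hilbert series is (1 - t^e)/(1 - t)^n.
So h(d) = C(d+n-1, n-1) - C(d-e+n-1, n-1) for d >= e.
With n=5, e=6, d=13:
C(13+5-1, 5-1) = C(17, 4) = 2380
C(13-6+5-1, 5-1) = C(11, 4) = 330
h(13) = 2380 - 330 = 2050

2050


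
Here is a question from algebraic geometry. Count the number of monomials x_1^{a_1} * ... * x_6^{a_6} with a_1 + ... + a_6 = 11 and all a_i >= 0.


The number of degree-11 monomials in 6 variables is C(d+n-1, n-1).
= C(11+6-1, 6-1) = C(16, 5)
= 4368

4368


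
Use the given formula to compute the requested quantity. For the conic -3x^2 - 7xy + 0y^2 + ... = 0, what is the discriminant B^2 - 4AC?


The discriminant of a conic Ax^2 + Bxy + Cy^2 + ... = 0 is B^2 - 4AC.
B^2 = (-7)^2 = 49
4AC = 4*(-3)*0 = 0
Discriminant = 49 + 0 = 49

49


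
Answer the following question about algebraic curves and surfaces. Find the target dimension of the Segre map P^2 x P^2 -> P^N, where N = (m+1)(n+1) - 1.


The Segre embedding maps P^m x P^n into P^N via
all products of coordinates from each factor.
N = (m+1)(n+1) - 1
N = (2+1)(2+1) - 1
N = 3*3 - 1
N = 9 - 1 = 8

8


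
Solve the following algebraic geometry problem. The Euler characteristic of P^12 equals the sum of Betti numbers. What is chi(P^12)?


The complex projective space P^12 has one cell in each even real dimension 0, 2, ..., 24.
The cohomology groups are H^{2k}(P^12) = Z for k = 0,...,12, and 0 otherwise.
Euler characteristic = sum of Betti numbers = 1 per even-dimensional cohomology group.
chi(P^12) = 12 + 1 = 13

13


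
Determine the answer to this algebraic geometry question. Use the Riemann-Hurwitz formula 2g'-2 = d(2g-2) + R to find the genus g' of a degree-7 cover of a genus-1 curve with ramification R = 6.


Riemann-Hurwitz formula: 2g' - 2 = d(2g - 2) + R
Given: d = 7, g = 1, R = 6
2g' - 2 = 7*(2*1 - 2) + 6
2g' - 2 = 7*0 + 6
2g' - 2 = 0 + 6 = 6
2g' = 8
g' = 4

4


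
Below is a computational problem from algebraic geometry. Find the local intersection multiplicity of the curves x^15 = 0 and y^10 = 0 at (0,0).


The intersection multiplicity of V(x^a) and V(y^b) at the origin is:
I(O; V(x^15), V(y^10)) = dim_k(k[x,y]/(x^15, y^10))
A basis for k[x,y]/(x^15, y^10) is the set of monomials x^i * y^j
where 0 <= i < 15 and 0 <= j < 10.
The number of such monomials is 15 * 10 = 150

150


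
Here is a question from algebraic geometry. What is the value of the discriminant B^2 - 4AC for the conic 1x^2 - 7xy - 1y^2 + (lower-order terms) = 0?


The discriminant of a conic Ax^2 + Bxy + Cy^2 + ... = 0 is B^2 - 4AC.
B^2 = (-7)^2 = 49
4AC = 4*1*(-1) = -4
Discriminant = 49 + 4 = 53

53


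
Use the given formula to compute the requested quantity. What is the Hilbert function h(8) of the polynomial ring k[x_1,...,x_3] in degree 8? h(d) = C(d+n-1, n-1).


The Hilbert function for the polynomial ring in 3 variables is:
h(d) = C(d+n-1, n-1)
h(8) = C(8+3-1, 3-1) = C(10, 2)
= 10! / (2! * 8!)
= 45

45


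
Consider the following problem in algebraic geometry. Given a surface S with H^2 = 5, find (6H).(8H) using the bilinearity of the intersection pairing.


Using bilinearity of the intersection pairing on a surface S:
(aH).(bH) = ab * (H.H)
We have H^2 = 5.
D.E = (6H).(8H) = 6*8*5
= 48*5
= 240

240


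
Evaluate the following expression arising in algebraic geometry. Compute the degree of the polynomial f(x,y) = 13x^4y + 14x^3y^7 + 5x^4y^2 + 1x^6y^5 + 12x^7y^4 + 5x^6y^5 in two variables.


Examine each term for its total degree (sum of exponents).
  Term '13x^4y' has total degree 4+1 = 5.
  Term '14x^3y^7' has total degree 3+7 = 10.
  Term '5x^4y^2' has total degree 4+2 = 6.
  Term '1x^6y^5' has total degree 6+5 = 11.
  Term '12x^7y^4' has total degree 7+4 = 11.
  Term '5x^6y^5' has total degree 6+5 = 11.
The maximum total degree among all terms is 11.

11


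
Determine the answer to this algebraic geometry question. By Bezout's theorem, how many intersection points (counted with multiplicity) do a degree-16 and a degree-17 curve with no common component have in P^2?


Bezout's theorem states the intersection count equals the product of degrees.
Intersection count = 16 * 17 = 272

272


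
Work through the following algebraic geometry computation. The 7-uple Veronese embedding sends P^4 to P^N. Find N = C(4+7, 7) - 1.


The Veronese embedding v_d: P^n -> P^N maps each point to all
degree-d monomials in n+1 homogeneous coordinates.
N = C(n+d, d) - 1
N = C(4+7, 7) - 1
N = C(11, 7) - 1
C(11, 7) = 330
N = 330 - 1 = 329

329


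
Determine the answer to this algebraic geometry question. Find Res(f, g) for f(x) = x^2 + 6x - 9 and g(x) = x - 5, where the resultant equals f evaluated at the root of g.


For Res(f, x - c), we evaluate f at x = c.
f(5) = 5^2 + 6*5 - 9
= 25 + 30 - 9
= 55 - 9 = 46
Res(f, g) = 46

46


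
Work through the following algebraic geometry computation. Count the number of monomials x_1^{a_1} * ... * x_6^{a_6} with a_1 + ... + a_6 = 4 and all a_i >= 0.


The number of degree-4 monomials in 6 variables is C(d+n-1, n-1).
= C(4+6-1, 6-1) = C(9, 5)
= 126

126


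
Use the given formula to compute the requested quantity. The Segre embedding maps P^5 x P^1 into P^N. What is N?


The Segre embedding maps P^m x P^n into P^N via
all products of coordinates from each factor.
N = (m+1)(n+1) - 1
N = (5+1)(1+1) - 1
N = 6*2 - 1
N = 12 - 1 = 11

11


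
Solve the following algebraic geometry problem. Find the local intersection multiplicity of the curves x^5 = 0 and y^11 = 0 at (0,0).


The intersection multiplicity of V(x^a) and V(y^b) at the origin is:
I(O; V(x^5), V(y^11)) = dim_k(k[x,y]/(x^5, y^11))
A basis for k[x,y]/(x^5, y^11) is the set of monomials x^i * y^j
where 0 <= i < 5 and 0 <= j < 11.
The number of such monomials is 5 * 11 = 55

55


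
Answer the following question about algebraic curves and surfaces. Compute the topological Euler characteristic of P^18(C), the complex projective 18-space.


The complex projective space P^18 has one cell in each even real dimension 0, 2, ..., 36.
The cohomology groups are H^{2k}(P^18) = Z for k = 0,...,18, and 0 otherwise.
Euler characteristic = sum of Betti numbers = 1 per even-dimensional cohomology group.
chi(P^18) = 18 + 1 = 19

19


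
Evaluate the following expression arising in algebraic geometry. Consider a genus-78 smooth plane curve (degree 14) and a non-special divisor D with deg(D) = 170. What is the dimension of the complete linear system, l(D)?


First, compute the genus of a smooth plane curve of degree 14:
g = (d-1)(d-2)/2 = (14-1)(14-2)/2 = 78
For a non-special divisor D (i.e., h^1(D) = 0), Riemann-Roch gives:
l(D) = deg(D) - g + 1
Since deg(D) = 170 >= 2g - 1 = 155, D is non-special.
l(D) = 170 - 78 + 1 = 93

93


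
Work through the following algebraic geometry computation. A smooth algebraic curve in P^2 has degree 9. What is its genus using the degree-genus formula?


Using the genus formula for smooth plane curves:
g = (d-1)(d-2)/2
g = (9-1)(9-2)/2
g = 8*7/2
g = 56/2 = 28

28


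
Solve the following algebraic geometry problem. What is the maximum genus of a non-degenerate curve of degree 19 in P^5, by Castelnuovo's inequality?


Castelnuovo's bound: write d - 1 = m(r-1) + epsilon with 0 <= epsilon < r-1.
d - 1 = 19 - 1 = 18
r - 1 = 5 - 1 = 4
18 = 4*4 + 2, so m = 4, epsilon = 2
pi(d, r) = m(m-1)(r-1)/2 + m*epsilon
= 4*3*4/2 + 4*2
= 48/2 + 8
= 24 + 8 = 32

32


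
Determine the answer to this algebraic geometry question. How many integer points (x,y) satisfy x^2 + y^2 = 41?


Systematically check integer values of x where x^2 <= 41.
For each valid x, check if 41 - x^2 is a perfect square.
x=4: 41 - 16 = 25, sqrt = 5 (valid)
x=5: 41 - 25 = 16, sqrt = 4 (valid)
Total integer solutions found: 8

8


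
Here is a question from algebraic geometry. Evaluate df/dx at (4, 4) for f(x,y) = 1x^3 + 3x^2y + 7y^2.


df/dx = 3*1*x^2 + 2*3*x^1*y
At (4,4): 3*1*4^2 + 2*3*4^1*4
= 48 + 96
= 144

144


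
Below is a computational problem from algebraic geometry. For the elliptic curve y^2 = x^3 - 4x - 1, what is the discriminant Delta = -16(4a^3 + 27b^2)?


Compute each component:
4a^3 = 4*(-4)^3 = 4*(-64) = -256
27b^2 = 27*(-1)^2 = 27*1 = 27
4a^3 + 27b^2 = -256 + 27 = -229
Delta = -16*(-229) = 3664

3664


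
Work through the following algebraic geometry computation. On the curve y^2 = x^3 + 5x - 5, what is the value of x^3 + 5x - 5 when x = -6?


Compute x^3 + 5x - 5 at x = -6:
x^3 = (-6)^3 = -216
5*x = 5*(-6) = -30
Sum: -216 - 30 - 5 = -251

-251


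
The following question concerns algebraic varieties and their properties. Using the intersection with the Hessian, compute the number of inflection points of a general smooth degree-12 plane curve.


For a general smooth plane curve C of degree d, the inflection points are
the intersection of C with its Hessian curve, which has degree 3(d-2).
By Bezout, the total intersection number is d * 3(d-2) = 12 * 30 = 360.
For a general curve every flex is ordinary, so each contributes
multiplicity 1 to C·Hess(C), and the number of distinct inflection
points is 3d(d-2).
Inflection points = 3*12*(12-2) = 3*12*10 = 360

360


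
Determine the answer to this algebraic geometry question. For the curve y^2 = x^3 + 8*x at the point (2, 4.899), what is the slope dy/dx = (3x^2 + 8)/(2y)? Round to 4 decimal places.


Using implicit differentiation of y^2 = x^3 + 8*x:
2y * dy/dx = 3x^2 + 8
dy/dx = (3x^2 + 8)/(2y)
Numerator: 3*2^2 + 8 = 20
Denominator: 2*4.899 = 9.798
dy/dx = 20/9.798 = 2.0412

2.0412


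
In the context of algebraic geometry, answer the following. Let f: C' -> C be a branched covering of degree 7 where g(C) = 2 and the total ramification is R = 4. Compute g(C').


Riemann-Hurwitz formula: 2g' - 2 = d(2g - 2) + R
Given: d = 7, g = 2, R = 4
2g' - 2 = 7*(2*2 - 2) + 4
2g' - 2 = 7*2 + 4
2g' - 2 = 14 + 4 = 18
2g' = 20
g' = 10

10


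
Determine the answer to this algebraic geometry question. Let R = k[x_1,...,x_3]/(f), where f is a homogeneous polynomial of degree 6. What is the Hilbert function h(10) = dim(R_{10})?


For R = k[x_1,...,x_n]/(f) with f homogeneous of degree e:
The Hilbert series is (1 - t^e)/(1 - t)^n.
So h(d) = C(d+n-1, n-1) - C(d-e+n-1, n-1) for d >= e.
With n=3, e=6, d=10:
C(10+3-1, 3-1) = C(12, 2) = 66
C(10-6+3-1, 3-1) = C(6, 2) = 15
h(10) = 66 - 15 = 51

51


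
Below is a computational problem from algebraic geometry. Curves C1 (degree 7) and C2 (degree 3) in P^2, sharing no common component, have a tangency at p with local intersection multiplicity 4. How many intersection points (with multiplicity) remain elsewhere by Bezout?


By Bezout's theorem, the total intersection number is d1 * d2.
Total = 7 * 3 = 21
Intersection multiplicity at p = 4
Remaining intersections = 21 - 4 = 17

17


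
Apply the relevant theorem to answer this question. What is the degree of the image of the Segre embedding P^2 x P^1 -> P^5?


The degree of the Segre variety P^2 x P^1 is C(m+n, m).
= C(3, 2)
= 3

3


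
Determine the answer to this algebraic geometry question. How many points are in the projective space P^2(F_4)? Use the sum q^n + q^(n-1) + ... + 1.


P^2(F_4) has (q^(n+1) - 1)/(q - 1) points.
= 4^2 + 4^1 + 4^0
= 16 + 4 + 1
= 21

21


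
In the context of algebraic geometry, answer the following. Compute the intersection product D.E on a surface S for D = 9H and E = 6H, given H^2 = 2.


Using bilinearity of the intersection pairing on a surface S:
(aH).(bH) = ab * (H.H)
We have H^2 = 2.
D.E = (9H).(6H) = 9*6*2
= 54*2
= 108

108


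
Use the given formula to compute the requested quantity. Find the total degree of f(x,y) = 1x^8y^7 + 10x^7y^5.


Examine each term for its total degree (sum of exponents).
  Term '1x^8y^7' has total degree 8+7 = 15.
  Term '10x^7y^5' has total degree 7+5 = 12.
The maximum total degree among all terms is 15.

15


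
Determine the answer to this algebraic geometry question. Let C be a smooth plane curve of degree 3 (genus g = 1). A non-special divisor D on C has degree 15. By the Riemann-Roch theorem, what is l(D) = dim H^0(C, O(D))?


First, compute the genus of a smooth plane curve of degree 3:
g = (d-1)(d-2)/2 = (3-1)(3-2)/2 = 1
For a non-special divisor D (i.e., h^1(D) = 0), Riemann-Roch gives:
l(D) = deg(D) - g + 1
Since deg(D) = 15 >= 2g - 1 = 1, D is non-special.
l(D) = 15 - 1 + 1 = 15

15


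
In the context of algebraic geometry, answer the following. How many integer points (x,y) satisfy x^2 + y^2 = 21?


Systematically check integer values of x where x^2 <= 21.
For each valid x, check if 21 - x^2 is a perfect square.
Total integer solutions found: 0

0


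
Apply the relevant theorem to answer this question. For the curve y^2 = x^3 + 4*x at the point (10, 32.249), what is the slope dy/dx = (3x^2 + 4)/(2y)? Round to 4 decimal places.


Using implicit differentiation of y^2 = x^3 + 4*x:
2y * dy/dx = 3x^2 + 4
dy/dx = (3x^2 + 4)/(2y)
Numerator: 3*10^2 + 4 = 304
Denominator: 2*32.249 = 64.498
dy/dx = 304/64.498 = 4.7133

4.7133


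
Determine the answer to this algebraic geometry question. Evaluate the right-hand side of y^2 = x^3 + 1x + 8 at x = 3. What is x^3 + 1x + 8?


Compute x^3 + 1x + 8 at x = 3:
x^3 = 3^3 = 27
1*x = 1*3 = 3
Sum: 27 + 3 + 8 = 38

38


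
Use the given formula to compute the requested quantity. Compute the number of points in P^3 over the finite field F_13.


P^3(F_13) has (q^(n+1) - 1)/(q - 1) points.
= 13^3 + 13^2 + 13^1 + 13^0
= 2197 + 169 + 13 + 1
= 2380

2380


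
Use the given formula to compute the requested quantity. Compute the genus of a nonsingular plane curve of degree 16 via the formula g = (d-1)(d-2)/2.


Using the genus formula for smooth plane curves:
g = (d-1)(d-2)/2
g = (16-1)(16-2)/2
g = 15*14/2
g = 210/2 = 105

105


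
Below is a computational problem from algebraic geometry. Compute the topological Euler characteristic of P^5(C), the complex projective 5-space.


The complex projective space P^5 has one cell in each even real dimension 0, 2, ..., 10.
The cohomology groups are H^{2k}(P^5) = Z for k = 0,...,5, and 0 otherwise.
Euler characteristic = sum of Betti numbers = 1 per even-dimensional cohomology group.
chi(P^5) = 5 + 1 = 6

6


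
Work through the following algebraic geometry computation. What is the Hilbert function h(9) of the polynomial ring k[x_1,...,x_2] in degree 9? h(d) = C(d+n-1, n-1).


The Hilbert function for the polynomial ring in 2 variables is:
h(d) = C(d+n-1, n-1)
h(9) = C(9+2-1, 2-1) = C(10, 1)
= 10! / (1! * 9!)
= 10

10


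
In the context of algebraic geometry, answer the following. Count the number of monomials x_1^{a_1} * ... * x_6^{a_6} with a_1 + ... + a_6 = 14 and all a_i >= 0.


The number of degree-14 monomials in 6 variables is C(d+n-1, n-1).
= C(14+6-1, 6-1) = C(19, 5)
= 11628

11628


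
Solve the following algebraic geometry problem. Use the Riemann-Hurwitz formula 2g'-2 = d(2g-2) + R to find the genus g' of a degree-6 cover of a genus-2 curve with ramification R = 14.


Riemann-Hurwitz formula: 2g' - 2 = d(2g - 2) + R
Given: d = 6, g = 2, R = 14
2g' - 2 = 6*(2*2 - 2) + 14
2g' - 2 = 6*2 + 14
2g' - 2 = 12 + 14 = 26
2g' = 28
g' = 14

14


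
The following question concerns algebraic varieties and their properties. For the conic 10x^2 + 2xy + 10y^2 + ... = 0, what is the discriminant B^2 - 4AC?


The discriminant of a conic Ax^2 + Bxy + Cy^2 + ... = 0 is B^2 - 4AC.
B^2 = 2^2 = 4
4AC = 4*10*10 = 400
Discriminant = 4 - 400 = -396

-396


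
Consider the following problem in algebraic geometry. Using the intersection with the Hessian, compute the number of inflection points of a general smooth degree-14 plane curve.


For a general smooth plane curve C of degree d, the inflection points are
the intersection of C with its Hessian curve, which has degree 3(d-2).
By Bezout, the total intersection number is d * 3(d-2) = 14 * 36 = 504.
For a general curve every flex is ordinary, so each contributes
multiplicity 1 to C·Hess(C), and the number of distinct inflection
points is 3d(d-2).
Inflection points = 3*14*(14-2) = 3*14*12 = 504

504


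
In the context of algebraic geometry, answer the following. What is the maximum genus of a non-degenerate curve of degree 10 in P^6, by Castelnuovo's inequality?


Castelnuovo's bound: write d - 1 = m(r-1) + epsilon with 0 <= epsilon < r-1.
d - 1 = 10 - 1 = 9
r - 1 = 6 - 1 = 5
9 = 1*5 + 4, so m = 1, epsilon = 4
pi(d, r) = m(m-1)(r-1)/2 + m*epsilon
= 1*0*5/2 + 1*4
= 0/2 + 4
= 0 + 4 = 4

4


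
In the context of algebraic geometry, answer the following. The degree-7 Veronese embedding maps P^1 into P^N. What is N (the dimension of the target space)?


The Veronese embedding v_d: P^n -> P^N maps each point to all
degree-d monomials in n+1 homogeneous coordinates.
N = C(n+d, d) - 1
N = C(1+7, 7) - 1
N = C(8, 7) - 1
C(8, 7) = 8
N = 8 - 1 = 7

7


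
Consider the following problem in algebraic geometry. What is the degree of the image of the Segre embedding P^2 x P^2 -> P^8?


The degree of the Segre variety P^2 x P^2 is C(m+n, m).
= C(4, 2)
= 6

6


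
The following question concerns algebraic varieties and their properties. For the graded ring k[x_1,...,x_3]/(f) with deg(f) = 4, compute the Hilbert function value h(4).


For R = k[x_1,...,x_n]/(f) with f homogeneous of degree e:
The Hilbert series is (1 - t^e)/(1 - t)^n.
So h(d) = C(d+n-1, n-1) - C(d-e+n-1, n-1) for d >= e.
With n=3, e=4, d=4:
C(4+3-1, 3-1) = C(6, 2) = 15
C(4-4+3-1, 3-1) = C(2, 2) = 1
h(4) = 15 - 1 = 14

14


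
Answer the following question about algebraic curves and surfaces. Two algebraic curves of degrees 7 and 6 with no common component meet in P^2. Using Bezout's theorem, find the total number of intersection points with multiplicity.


Bezout's theorem states the intersection count equals the product of degrees.
Intersection count = 7 * 6 = 42

42


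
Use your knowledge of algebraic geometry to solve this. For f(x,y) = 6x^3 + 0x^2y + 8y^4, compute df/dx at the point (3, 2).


df/dx = 3*6*x^2 + 2*0*x^1*y
At (3,2): 3*6*3^2 + 2*0*3^1*2
= 162 + 0
= 162

162


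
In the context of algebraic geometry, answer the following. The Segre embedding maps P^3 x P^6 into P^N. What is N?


The Segre embedding maps P^m x P^n into P^N via
all products of coordinates from each factor.
N = (m+1)(n+1) - 1
N = (3+1)(6+1) - 1
N = 4*7 - 1
N = 28 - 1 = 27

27


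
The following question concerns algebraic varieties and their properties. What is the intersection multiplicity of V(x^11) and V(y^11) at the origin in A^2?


The intersection multiplicity of V(x^a) and V(y^b) at the origin is:
I(O; V(x^11), V(y^11)) = dim_k(k[x,y]/(x^11, y^11))
A basis for k[x,y]/(x^11, y^11) is the set of monomials x^i * y^j
where 0 <= i < 11 and 0 <= j < 11.
The number of such monomials is 11 * 11 = 121

121


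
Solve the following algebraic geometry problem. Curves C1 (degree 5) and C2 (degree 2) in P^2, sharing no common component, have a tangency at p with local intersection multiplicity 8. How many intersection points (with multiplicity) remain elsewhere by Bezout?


By Bezout's theorem, the total intersection number is d1 * d2.
Total = 5 * 2 = 10
Intersection multiplicity at p = 8
Remaining intersections = 10 - 8 = 2

2


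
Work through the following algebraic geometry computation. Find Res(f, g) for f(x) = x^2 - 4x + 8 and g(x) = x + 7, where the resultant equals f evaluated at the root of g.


For Res(f, x - c), we evaluate f at x = c.
f(-7) = (-7)^2 - 4*(-7) + 8
= 49 + 28 + 8
= 77 + 8 = 85
Res(f, g) = 85

85


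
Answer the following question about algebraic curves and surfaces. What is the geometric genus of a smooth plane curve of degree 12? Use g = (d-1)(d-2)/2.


Using the genus formula for smooth plane curves:
g = (d-1)(d-2)/2
g = (12-1)(12-2)/2
g = 11*10/2
g = 110/2 = 55

55


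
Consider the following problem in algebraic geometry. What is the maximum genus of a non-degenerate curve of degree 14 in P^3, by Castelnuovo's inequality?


Castelnuovo's bound: write d - 1 = m(r-1) + epsilon with 0 <= epsilon < r-1.
d - 1 = 14 - 1 = 13
r - 1 = 3 - 1 = 2
13 = 6*2 + 1, so m = 6, epsilon = 1
pi(d, r) = m(m-1)(r-1)/2 + m*epsilon
= 6*5*2/2 + 6*1
= 60/2 + 6
= 30 + 6 = 36

36


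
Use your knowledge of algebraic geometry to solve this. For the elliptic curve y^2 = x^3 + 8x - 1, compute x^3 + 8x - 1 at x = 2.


Compute x^3 + 8x - 1 at x = 2:
x^3 = 2^3 = 8
8*x = 8*2 = 16
Sum: 8 + 16 - 1 = 23

23


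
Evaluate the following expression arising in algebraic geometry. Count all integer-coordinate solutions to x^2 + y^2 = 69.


Systematically check integer values of x where x^2 <= 69.
For each valid x, check if 69 - x^2 is a perfect square.
Total integer solutions found: 0

0


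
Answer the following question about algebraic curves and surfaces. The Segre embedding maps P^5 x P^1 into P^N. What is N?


The Segre embedding maps P^m x P^n into P^N via
all products of coordinates from each factor.
N = (m+1)(n+1) - 1
N = (5+1)(1+1) - 1
N = 6*2 - 1
N = 12 - 1 = 11

11


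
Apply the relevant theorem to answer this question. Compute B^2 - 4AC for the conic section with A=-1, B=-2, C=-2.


The discriminant of a conic Ax^2 + Bxy + Cy^2 + ... = 0 is B^2 - 4AC.
B^2 = (-2)^2 = 4
4AC = 4*(-1)*(-2) = 8
Discriminant = 4 - 8 = -4

-4


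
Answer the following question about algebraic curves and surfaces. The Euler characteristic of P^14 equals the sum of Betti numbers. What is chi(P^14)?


The complex projective space P^14 has one cell in each even real dimension 0, 2, ..., 28.
The cohomology groups are H^{2k}(P^14) = Z for k = 0,...,14, and 0 otherwise.
Euler characteristic = sum of Betti numbers = 1 per even-dimensional cohomology group.
chi(P^14) = 14 + 1 = 15

15
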